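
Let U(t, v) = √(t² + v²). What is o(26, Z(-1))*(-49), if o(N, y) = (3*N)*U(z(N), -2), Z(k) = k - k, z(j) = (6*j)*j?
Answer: -7644*√4112785 ≈ -1.5502e+7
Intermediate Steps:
z(j) = 6*j²
Z(k) = 0
o(N, y) = 3*N*√(4 + 36*N⁴) (o(N, y) = (3*N)*√((6*N²)² + (-2)²) = (3*N)*√(36*N⁴ + 4) = (3*N)*√(4 + 36*N⁴) = 3*N*√(4 + 36*N⁴))
o(26, Z(-1))*(-49) = (6*26*√(1 + 9*26⁴))*(-49) = (6*26*√(1 + 9*456976))*(-49) = (6*26*√(1 + 4112784))*(-49) = (6*26*√4112785)*(-49) = (156*√4112785)*(-49) = -7644*√4112785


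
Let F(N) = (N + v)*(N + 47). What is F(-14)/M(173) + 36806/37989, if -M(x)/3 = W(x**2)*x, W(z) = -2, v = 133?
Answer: 8923211/1877742 ≈ 4.7521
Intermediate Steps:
M(x) = 6*x (M(x) = -(-6)*x = 6*x)
F(N) = (47 + N)*(133 + N) (F(N) = (N + 133)*(N + 47) = (133 + N)*(47 + N) = (47 + N)*(133 + N))
F(-14)/M(173) + 36806/37989 = (6251 + (-14)**2 + 180*(-14))/((6*173)) + 36806/37989 = (6251 + 196 - 2520)/1038 + 36806*(1/37989) = 3927*(1/1038) + 5258/5427 = 1309/346 + 5258/5427 = 8923211/1877742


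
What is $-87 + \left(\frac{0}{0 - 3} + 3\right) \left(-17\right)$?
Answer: $-138$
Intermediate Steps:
$-87 + \left(\frac{0}{0 - 3} + 3\right) \left(-17\right) = -87 + \left(\frac{0}{-3} + 3\right) \left(-17\right) = -87 + \left(0 \left(- \frac{1}{3}\right) + 3\right) \left(-17\right) = -87 + \left(0 + 3\right) \left(-17\right) = -87 + 3 \left(-17\right) = -87 - 51 = -138$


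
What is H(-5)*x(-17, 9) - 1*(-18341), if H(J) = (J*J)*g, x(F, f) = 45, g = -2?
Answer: 16091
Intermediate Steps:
H(J) = -2*J² (H(J) = (J*J)*(-2) = J²*(-2) = -2*J²)
H(-5)*x(-17, 9) - 1*(-18341) = -2*(-5)²*45 - 1*(-18341) = -2*25*45 + 18341 = -50*45 + 18341 = -2250 + 18341 = 16091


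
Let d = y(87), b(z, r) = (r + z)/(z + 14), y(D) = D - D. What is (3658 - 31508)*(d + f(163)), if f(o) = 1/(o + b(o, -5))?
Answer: -4929450/29009 ≈ -169.93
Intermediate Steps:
y(D) = 0
b(z, r) = (r + z)/(14 + z)
f(o) = 1/(o + (-5 + o)/(14 + o))
d = 0
(3658 - 31508)*(d + f(163)) = (3658 - 31508)*(0 + (14 + 163)/(-5 + 163 + 163*(14 + 163))) = -27850*(0 + 177/(-5 + 163 + 163*177)) = -27850*(0 + 177/(-5 + 163 + 28851)) = -27850*(0 + 177/29009) = -27850*177/29009 = -4929450/29009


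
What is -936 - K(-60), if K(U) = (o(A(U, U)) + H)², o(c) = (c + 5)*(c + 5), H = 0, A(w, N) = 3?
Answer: -5032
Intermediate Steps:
o(c) = (5 + c)² (o(c) = (5 + c)*(5 + c) = (5 + c)²)
K(U) = 4096 (K(U) = ((5 + 3)² + 0)² = (8² + 0)² = (64 + 0)² = 64² = 4096)
-936 - K(-60) = -936 - 1*4096 = -936 - 4096 = -5032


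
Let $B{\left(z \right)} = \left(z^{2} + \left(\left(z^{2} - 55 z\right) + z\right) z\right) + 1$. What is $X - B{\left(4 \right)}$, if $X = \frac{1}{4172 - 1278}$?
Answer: $\frac{2266003}{2894} \approx 783.0$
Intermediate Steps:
$B{\left(z \right)} = 1 + z^{2} + z \left(z^{2} - 54 z\right)$ ($B{\left(z \right)} = \left(z^{2} + \left(z^{2} - 54 z\right) z\right) + 1 = \left(z^{2} + z \left(z^{2} - 54 z\right)\right) + 1 = 1 + z^{2} + z \left(z^{2} - 54 z\right)$)
$X = \frac{1}{2894} \approx 0.00034554$
$X - B{\left(4 \right)} = \frac{1}{2894} - \left(1 + 4^{3} - 53 \cdot 4^{2}\right) = \frac{1}{2894} - \left(1 + 64 - 848\right) = \frac{1}{2894} - -783 = \frac{1}{2894} + 783 = \frac{2266003}{2894}$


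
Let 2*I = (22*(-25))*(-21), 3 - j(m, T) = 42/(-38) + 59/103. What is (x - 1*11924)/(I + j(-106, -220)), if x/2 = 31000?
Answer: 24499683/2827147 ≈ 8.6659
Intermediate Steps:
x = 62000 (x = 2*31000 = 62000)
j(m, T) = 6913/1957 (j(m, T) = 3 - (42/(-38) + 59/103) = 3 - (42*(-1/38) + 59*(1/103)) = 3 - (-21/19 + 59/103) = 3 - 1*(-1042/1957) = 3 + 1042/1957 = 6913/1957)
I = 5775 (I = ((22*(-25))*(-21))/2 = (-550*(-21))/2 = (½)*11550 = 5775)
(x - 1*11924)/(I + j(-106, -220)) = (62000 - 1*11924)/(5775 + 6913/1957) = (62000 - 11924)/(11308588/1957) = 50076*(1957/11308588) = 24499683/2827147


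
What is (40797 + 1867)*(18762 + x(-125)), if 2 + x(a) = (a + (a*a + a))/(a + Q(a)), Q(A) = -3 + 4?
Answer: 24647686090/31 ≈ 7.9509e+8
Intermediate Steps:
Q(A) = 1
x(a) = -2 + (a**2 + 2*a)/(1 + a) (x(a) = -2 + (a + (a*a + a))/(a + 1) = -2 + (a + (a**2 + a))/(1 + a) = -2 + (a + (a + a**2))/(1 + a) = -2 + (a**2 + 2*a)/(1 + a))
(40797 + 1867)*(18762 + x(-125)) = (40797 + 1867)*(18762 + (-2 + (-125)**2)/(1 - 125)) = 42664*(18762 + (-2 + 15625)/(-124)) = 42664*(18762 - 1/124*15623) = 42664*(18762 - 15623/124) = 42664*(2310865/124) = 24647686090/31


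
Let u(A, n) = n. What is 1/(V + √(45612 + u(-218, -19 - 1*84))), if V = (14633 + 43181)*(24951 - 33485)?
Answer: -29022628/14319319912445851 - √45509/243428438511579467 ≈ -2.0268e-9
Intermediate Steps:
V = -493384676 (V = 57814*(-8534) = -493384676)
1/(V + √(45612 + u(-218, -19 - 1*84))) = 1/(-493384676 + √(45612 + (-19 - 1*84))) = 1/(-493384676 + √(45612 + (-19 - 84))) = 1/(-493384676 + √(45612 - 103)) = 1/(-493384676 + √45509)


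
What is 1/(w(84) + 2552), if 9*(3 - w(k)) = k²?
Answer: 1/1771 ≈ 0.00056465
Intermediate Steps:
w(k) = 3 - k²/9
1/(w(84) + 2552) = 1/((3 - ⅑*84²) + 2552) = 1/((3 - ⅑*7056) + 2552) = 1/((3 - 784) + 2552) = 1/(-781 + 2552) = 1/1771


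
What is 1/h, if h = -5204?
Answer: -1/5204 ≈ -0.00019216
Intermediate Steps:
1/h = 1/(-5204) = -1/5204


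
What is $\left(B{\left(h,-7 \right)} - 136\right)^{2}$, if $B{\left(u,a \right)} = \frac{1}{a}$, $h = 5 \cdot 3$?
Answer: $\frac{908209}{49} \approx 18535.0$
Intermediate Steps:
$h = 15$
$\left(B{\left(h,-7 \right)} - 136\right)^{2} = \left(\frac{1}{-7} - 136\right)^{2} = \left(- \frac{1}{7} - 136\right)^{2} = \left(- \frac{953}{7}\right)^{2} = \frac{908209}{49}$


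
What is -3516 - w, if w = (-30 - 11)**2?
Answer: -5197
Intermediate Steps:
w = 1681 (w = (-41)**2 = 1681)
-3516 - w = -3516 - 1*1681 = -3516 - 1681 = -5197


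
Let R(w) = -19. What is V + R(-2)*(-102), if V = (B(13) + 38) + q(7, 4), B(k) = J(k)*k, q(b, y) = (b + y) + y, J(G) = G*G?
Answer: 4188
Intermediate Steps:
J(G) = G**2
q(b, y) = b + 2*y
B(k) = k**3 (B(k) = k**2*k = k**3)
V = 2250 (V = (13**3 + 38) + (7 + 2*4) = (2197 + 38) + (7 + 8) = 2235 + 15 = 2250)
V + R(-2)*(-102) = 2250 - 19*(-102) = 2250 + 1938 = 4188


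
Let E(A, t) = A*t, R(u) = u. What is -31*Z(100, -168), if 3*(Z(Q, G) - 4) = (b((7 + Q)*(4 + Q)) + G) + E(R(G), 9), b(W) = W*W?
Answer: -3838752196/3 ≈ -1.2796e+9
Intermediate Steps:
b(W) = W²
Z(Q, G) = 4 + 10*G/3 + (4 + Q)²*(7 + Q)²/3 (Z(Q, G) = 4 + ((((7 + Q)*(4 + Q))² + G) + G*9)/3 = 4 + ((((4 + Q)*(7 + Q))² + G) + 9*G)/3 = 4 + (((4 + Q)²*(7 + Q)² + G) + 9*G)/3 = 4 + ((G + (4 + Q)²*(7 + Q)²) + 9*G)/3 = 4 + (10*G + (4 + Q)²*(7 + Q)²)/3 = 4 + (10*G/3 + (4 + Q)²*(7 + Q)²/3) = 4 + 10*G/3 + (4 + Q)²*(7 + Q)²/3)
-31*Z(100, -168) = -31*(4 + (28 + 100² + 11*100)²/3 + (10/3)*(-168)) = -31*(4 + (28 + 10000 + 1100)²/3 - 560) = -31*(4 + (⅓)*11128² - 560) = -31*(4 + (⅓)*123832384 - 560) = -31*(4 + 123832384/3 - 560) = -31*123830716/3 = -3838752196/3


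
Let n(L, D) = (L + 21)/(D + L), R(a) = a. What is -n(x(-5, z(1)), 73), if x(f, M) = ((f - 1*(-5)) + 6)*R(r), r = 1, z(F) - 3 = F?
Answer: -27/79 ≈ -0.34177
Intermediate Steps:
z(F) = 3 + F
x(f, M) = 11 + f (x(f, M) = ((f - 1*(-5)) + 6)*1 = ((f + 5) + 6)*1 = ((5 + f) + 6)*1 = (11 + f)*1 = 11 + f)
n(L, D) = (21 + L)/(D + L)
-n(x(-5, z(1)), 73) = -(21 + (11 - 5))/(73 + (11 - 5)) = -(21 + 6)/(73 + 6) = -27/79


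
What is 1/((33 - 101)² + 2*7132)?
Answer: 1/18888 ≈ 5.2944e-5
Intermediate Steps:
1/((33 - 101)² + 2*7132) = 1/((-68)² + 14264) = 1/(4624 + 14264) = 1/18888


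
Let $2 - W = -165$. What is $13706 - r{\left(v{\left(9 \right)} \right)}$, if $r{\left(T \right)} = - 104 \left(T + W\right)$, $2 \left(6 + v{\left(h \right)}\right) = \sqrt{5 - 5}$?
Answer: $30450$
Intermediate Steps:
$W = 167$ ($W = 2 - -165 = 2 + 165 = 167$)
$v{\left(h \right)} = -6$ ($v{\left(h \right)} = -6 + \frac{\sqrt{5 - 5}}{2} = -6 + \frac{\sqrt{0}}{2} = -6 + \frac{1}{2} \cdot 0 = -6 + 0 = -6$)
$r{\left(T \right)} = -17368 - 104 T$ ($r{\left(T \right)} = - 104 \left(T + 167\right) = - 104 \left(167 + T\right) = -17368 - 104 T$)
$13706 - r{\left(v{\left(9 \right)} \right)} = 13706 - \left(-17368 - -624\right) = 13706 - \left(-17368 + 624\right) = 13706 - -16744 = 13706 + 16744 = 30450$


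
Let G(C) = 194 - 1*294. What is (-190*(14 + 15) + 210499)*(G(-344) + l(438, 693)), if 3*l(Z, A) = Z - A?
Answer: -37922965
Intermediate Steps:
l(Z, A) = -A/3 + Z/3 (l(Z, A) = (Z - A)/3 = -A/3 + Z/3)
G(C) = -100 (G(C) = 194 - 294 = -100)
(-190*(14 + 15) + 210499)*(G(-344) + l(438, 693)) = (-190*(14 + 15) + 210499)*(-100 + (-⅓*693 + (⅓)*438)) = (-190*29 + 210499)*(-100 + (-231 + 146)) = (-5510 + 210499)*(-100 - 85) = 204989*(-185) = -37922965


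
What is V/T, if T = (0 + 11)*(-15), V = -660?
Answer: 4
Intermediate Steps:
T = -165 (T = 11*(-15) = -165)
V/T = -660/(-165) = -660*(-1/165) = 4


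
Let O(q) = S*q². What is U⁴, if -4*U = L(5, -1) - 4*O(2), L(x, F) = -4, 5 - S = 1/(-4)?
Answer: 234256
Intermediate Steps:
S = 21/4 (S = 5 - 1/(-4) = 5 - (-1)/4 = 5 - 1*(-¼) = 5 + ¼ = 21/4 ≈ 5.2500)
O(q) = 21*q²/4
U = 22 (U = -(-4 - 21*2²)/4 = -(-4 - 21*4)/4 = -(-4 - 4*21)/4 = -(-4 - 84)/4 = -¼*(-88) = 22)
U⁴ = 22⁴ = 234256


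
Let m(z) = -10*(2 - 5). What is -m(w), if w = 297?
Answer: -30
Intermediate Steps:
m(z) = 30 (m(z) = -10*(-3) = 30)
-m(w) = -1*30 = -30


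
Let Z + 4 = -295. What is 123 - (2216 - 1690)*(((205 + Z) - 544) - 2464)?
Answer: 1631775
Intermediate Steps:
Z = -299 (Z = -4 - 295 = -299)
123 - (2216 - 1690)*(((205 + Z) - 544) - 2464) = 123 - (2216 - 1690)*(((205 - 299) - 544) - 2464) = 123 - 526*((-94 - 544) - 2464) = 123 - 526*(-638 - 2464) = 123 - 526*(-3102) = 123 - 1*(-1631652) = 123 + 1631652 = 1631775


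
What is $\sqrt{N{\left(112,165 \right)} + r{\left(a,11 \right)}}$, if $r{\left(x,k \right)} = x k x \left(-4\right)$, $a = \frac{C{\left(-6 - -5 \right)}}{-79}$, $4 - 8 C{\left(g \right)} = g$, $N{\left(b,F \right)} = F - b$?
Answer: $\frac{\sqrt{5292093}}{316} \approx 7.2799$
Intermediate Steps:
$C{\left(g \right)} = \frac{1}{2} - \frac{g}{8}$
$a = - \frac{5}{632}$ ($a = \frac{\frac{1}{2} - \frac{-6 - -5}{8}}{-79} = \left(\frac{1}{2} - \frac{-6 + 5}{8}\right) \left(- \frac{1}{79}\right) = \left(\frac{1}{2} - - \frac{1}{8}\right) \left(- \frac{1}{79}\right) = \left(\frac{1}{2} + \frac{1}{8}\right) \left(- \frac{1}{79}\right) = \frac{5}{8} \left(- \frac{1}{79}\right) = - \frac{5}{632} \approx -0.0079114$)
$r{\left(x,k \right)} = - 4 k x^{2}$ ($r{\left(x,k \right)} = k x \left(- 4 x\right) = - 4 k x^{2}$)
$\sqrt{N{\left(112,165 \right)} + r{\left(a,11 \right)}} = \sqrt{\left(165 - 112\right) - 44 \left(- \frac{5}{632}\right)^{2}} = \sqrt{\left(165 - 112\right) - 44 \cdot \frac{25}{399424}} = \sqrt{53 - \frac{275}{99856}} = \sqrt{\frac{5292093}{99856}} = \frac{\sqrt{5292093}}{316}$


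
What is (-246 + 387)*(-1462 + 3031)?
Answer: 221229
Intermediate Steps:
(-246 + 387)*(-1462 + 3031) = 141*1569 = 221229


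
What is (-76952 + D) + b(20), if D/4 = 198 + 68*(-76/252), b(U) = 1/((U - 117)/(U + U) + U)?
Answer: -3376680824/44289 ≈ -76242.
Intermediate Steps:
b(U) = 1/(U + (-117 + U)/(2*U)) (b(U) = 1/((-117 + U)/((2*U)) + U) = 1/((-117 + U)*(1/(2*U)) + U) = 1/((-117 + U)/(2*U) + U) = 1/(U + (-117 + U)/(2*U)))
D = 44728/63 (D = 4*(198 + 68*(-76/252)) = 4*(198 + 68*(-76*1/252)) = 4*(198 + 68*(-19/63)) = 4*(198 - 1292/63) = 4*(11182/63) = 44728/63 ≈ 709.97)
(-76952 + D) + b(20) = (-76952 + 44728/63) + 2*20/(-117 + 20 + 2*20²) = -4803248/63 + 2*20/(-117 + 20 + 2*400) = -4803248/63 + 2*20/(-117 + 20 + 800) = -4803248/63 + 2*20/703 = -4803248/63 + 2*20*(1/703) = -4803248/63 + 40/703 = -3376680824/44289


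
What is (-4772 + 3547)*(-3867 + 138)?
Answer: 4568025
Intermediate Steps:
(-4772 + 3547)*(-3867 + 138) = -1225*(-3729) = 4568025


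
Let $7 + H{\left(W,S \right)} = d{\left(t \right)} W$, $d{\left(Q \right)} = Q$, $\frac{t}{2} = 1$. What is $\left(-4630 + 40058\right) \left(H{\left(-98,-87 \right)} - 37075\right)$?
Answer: $-1320684984$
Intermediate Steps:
$t = 2$ ($t = 2 \cdot 1 = 2$)
$H{\left(W,S \right)} = -7 + 2 W$
$\left(-4630 + 40058\right) \left(H{\left(-98,-87 \right)} - 37075\right) = \left(-4630 + 40058\right) \left(\left(-7 + 2 \left(-98\right)\right) - 37075\right) = 35428 \left(\left(-7 - 196\right) - 37075\right) = 35428 \left(-203 - 37075\right) = 35428 \left(-37278\right) = -1320684984$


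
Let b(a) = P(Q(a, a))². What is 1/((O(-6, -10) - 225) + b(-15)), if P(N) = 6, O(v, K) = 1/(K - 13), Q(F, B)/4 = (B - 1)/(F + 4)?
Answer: -23/4348 ≈ -0.0052898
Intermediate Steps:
Q(F, B) = 4*(-1 + B)/(4 + F) (Q(F, B) = 4*((B - 1)/(F + 4)) = 4*((-1 + B)/(4 + F)) = 4*(-1 + B)/(4 + F))
O(v, K) = 1/(-13 + K)
b(a) = 36 (b(a) = 6² = 36)
1/((O(-6, -10) - 225) + b(-15)) = 1/((1/(-13 - 10) - 225) + 36) = 1/((1/(-23) - 225) + 36) = 1/((-1/23 - 225) + 36) = 1/(-5176/23 + 36) = 1/(-4348/23) = -23/4348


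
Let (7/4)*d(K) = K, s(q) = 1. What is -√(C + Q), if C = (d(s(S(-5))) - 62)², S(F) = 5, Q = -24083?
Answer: -I*√995167/7 ≈ -142.51*I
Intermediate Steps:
d(K) = 4*K/7
C = 184900/49 (C = ((4/7)*1 - 62)² = (4/7 - 62)² = (-430/7)² = 184900/49 ≈ 3773.5)
-√(C + Q) = -√(184900/49 - 24083) = -√(-995167/49) = -I*√995167/7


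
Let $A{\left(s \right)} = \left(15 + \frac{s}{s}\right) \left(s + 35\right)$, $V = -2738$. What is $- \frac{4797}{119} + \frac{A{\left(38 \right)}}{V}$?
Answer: $- \frac{6636589}{162911} \approx -40.737$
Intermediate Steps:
$A{\left(s \right)} = 560 + 16 s$ ($A{\left(s \right)} = \left(15 + 1\right) \left(35 + s\right) = 16 \left(35 + s\right) = 560 + 16 s$)
$- \frac{4797}{119} + \frac{A{\left(38 \right)}}{V} = - \frac{4797}{119} + \frac{560 + 16 \cdot 38}{-2738} = \left(-4797\right) \frac{1}{119} + \left(560 + 608\right) \left(- \frac{1}{2738}\right) = - \frac{4797}{119} + 1168 \left(- \frac{1}{2738}\right) = - \frac{4797}{119} - \frac{584}{1369} = - \frac{6636589}{162911}$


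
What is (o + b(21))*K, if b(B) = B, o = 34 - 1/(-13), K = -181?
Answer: -129596/13 ≈ -9968.9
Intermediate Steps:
o = 443/13 (o = 34 - 1*(-1/13) = 34 + 1/13 = 443/13 ≈ 34.077)
(o + b(21))*K = (443/13 + 21)*(-181) = (716/13)*(-181) = -129596/13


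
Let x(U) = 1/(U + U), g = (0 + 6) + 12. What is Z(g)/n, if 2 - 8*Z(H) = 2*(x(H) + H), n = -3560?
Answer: 613/512640 ≈ 0.0011958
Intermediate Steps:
g = 18 (g = 6 + 12 = 18)
x(U) = 1/(2*U)
Z(H) = ¼ - H/4 - 1/(8*H) (Z(H) = ¼ - (1/(2*H) + H)/4 = ¼ - (H + 1/(2*H))/4 = ¼ - (1/H + 2*H)/8 = ¼ + (-H/4 - 1/(8*H)) = ¼ - H/4 - 1/(8*H))
Z(g)/n = ((⅛)*(-1 + 2*18*(1 - 1*18))/18)/(-3560) = ((⅛)*(1/18)*(-1 + 2*18*(1 - 18)))*(-1/3560) = ((⅛)*(1/18)*(-1 + 2*18*(-17)))*(-1/3560) = ((⅛)*(1/18)*(-1 - 612))*(-1/3560) = ((⅛)*(1/18)*(-613))*(-1/3560) = -613/144*(-1/3560) = 613/512640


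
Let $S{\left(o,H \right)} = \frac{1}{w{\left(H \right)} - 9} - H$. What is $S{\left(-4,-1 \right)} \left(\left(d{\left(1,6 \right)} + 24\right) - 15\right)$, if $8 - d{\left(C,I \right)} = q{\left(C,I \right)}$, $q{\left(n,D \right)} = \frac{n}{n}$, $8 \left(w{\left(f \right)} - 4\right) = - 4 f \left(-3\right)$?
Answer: $\frac{176}{13} \approx 13.538$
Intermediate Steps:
$w{\left(f \right)} = 4 + \frac{3 f}{2}$ ($w{\left(f \right)} = 4 + \frac{- 4 f \left(-3\right)}{8} = 4 + \frac{12 f}{8} = 4 + \frac{3 f}{2}$)
$q{\left(n,D \right)} = 1$
$S{\left(o,H \right)} = \frac{1}{-5 + \frac{3 H}{2}} - H$ ($S{\left(o,H \right)} = \frac{1}{\left(4 + \frac{3 H}{2}\right) - 9} - H = \frac{1}{-5 + \frac{3 H}{2}} - H$)
$d{\left(C,I \right)} = 7$ ($d{\left(C,I \right)} = 8 - 1 = 7$)
$S{\left(-4,-1 \right)} \left(\left(d{\left(1,6 \right)} + 24\right) - 15\right) = \frac{2 - 3 \left(-1\right)^{2} + 10 \left(-1\right)}{-10 + 3 \left(-1\right)} \left(\left(7 + 24\right) - 15\right) = \frac{2 - 3 - 10}{-10 - 3} \left(31 - 15\right) = \frac{2 - 3 - 10}{-13} \cdot 16 = \left(- \frac{1}{13}\right) \left(-11\right) 16 = \frac{11}{13} \cdot 16 = \frac{176}{13}$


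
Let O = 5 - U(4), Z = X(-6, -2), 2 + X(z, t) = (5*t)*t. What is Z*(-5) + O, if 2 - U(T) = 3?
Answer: -84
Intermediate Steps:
U(T) = -1 (U(T) = 2 - 1*3 = 2 - 3 = -1)
X(z, t) = -2 + 5*t**2 (X(z, t) = -2 + (5*t)*t = -2 + 5*t**2)
Z = 18 (Z = -2 + 5*(-2)**2 = -2 + 5*4 = -2 + 20 = 18)
O = 6 (O = 5 - 1*(-1) = 5 + 1 = 6)
Z*(-5) + O = 18*(-5) + 6 = -90 + 6 = -84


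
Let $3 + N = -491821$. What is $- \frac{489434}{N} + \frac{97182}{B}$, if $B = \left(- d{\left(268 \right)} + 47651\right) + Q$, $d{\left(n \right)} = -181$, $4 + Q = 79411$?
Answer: $\frac{18345255449}{10429865656} \approx 1.7589$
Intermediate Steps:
$Q = 79407$ ($Q = -4 + 79411 = 79407$)
$N = -491824$ ($N = -3 - 491821 = -491824$)
$B = 127239$ ($B = \left(\left(-1\right) \left(-181\right) + 47651\right) + 79407 = \left(181 + 47651\right) + 79407 = 47832 + 79407 = 127239$)
$- \frac{489434}{N} + \frac{97182}{B} = - \frac{489434}{-491824} + \frac{97182}{127239} = \left(-489434\right) \left(- \frac{1}{491824}\right) + 97182 \cdot \frac{1}{127239} = \frac{244717}{245912} + \frac{32394}{42413} = \frac{18345255449}{10429865656}$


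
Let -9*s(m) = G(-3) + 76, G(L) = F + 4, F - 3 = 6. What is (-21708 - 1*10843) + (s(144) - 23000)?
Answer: -500048/9 ≈ -55561.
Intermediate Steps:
F = 9 (F = 3 + 6 = 9)
G(L) = 13 (G(L) = 9 + 4 = 13)
s(m) = -89/9 (s(m) = -(13 + 76)/9 = -⅑*89 = -89/9)
(-21708 - 1*10843) + (s(144) - 23000) = (-21708 - 1*10843) + (-89/9 - 23000) = (-21708 - 10843) - 207089/9 = -32551 - 207089/9 = -500048/9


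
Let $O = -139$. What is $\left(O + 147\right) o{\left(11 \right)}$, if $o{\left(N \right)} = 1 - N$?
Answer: $-80$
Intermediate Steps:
$\left(O + 147\right) o{\left(11 \right)} = \left(-139 + 147\right) \left(1 - 11\right) = 8 \left(1 - 11\right) = 8 \left(-10\right) = -80$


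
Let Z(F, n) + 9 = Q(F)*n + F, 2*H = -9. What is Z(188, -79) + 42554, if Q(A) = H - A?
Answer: 115881/2 ≈ 57941.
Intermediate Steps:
H = -9/2 (H = (½)*(-9) = -9/2 ≈ -4.5000)
Q(A) = -9/2 - A
Z(F, n) = -9 + F + n*(-9/2 - F) (Z(F, n) = -9 + ((-9/2 - F)*n + F) = -9 + (n*(-9/2 - F) + F) = -9 + (F + n*(-9/2 - F)) = -9 + F + n*(-9/2 - F))
Z(188, -79) + 42554 = (-9 + 188 - 9/2*(-79) - 1*188*(-79)) + 42554 = (-9 + 188 + 711/2 + 14852) + 42554 = 30773/2 + 42554 = 115881/2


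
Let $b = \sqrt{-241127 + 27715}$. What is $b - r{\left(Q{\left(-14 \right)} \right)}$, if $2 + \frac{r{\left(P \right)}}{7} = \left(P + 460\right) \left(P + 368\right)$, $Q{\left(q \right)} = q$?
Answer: $-1105174 + 2 i \sqrt{53353} \approx -1.1052 \cdot 10^{6} + 461.97 i$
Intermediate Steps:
$r{\left(P \right)} = -14 + 7 \left(368 + P\right) \left(460 + P\right)$ ($r{\left(P \right)} = -14 + 7 \left(P + 460\right) \left(P + 368\right) = -14 + 7 \left(460 + P\right) \left(368 + P\right) = -14 + 7 \left(368 + P\right) \left(460 + P\right)$)
$b = 2 i \sqrt{53353}$ ($b = \sqrt{-213412} = 2 i \sqrt{53353} \approx 461.97 i$)
$b - r{\left(Q{\left(-14 \right)} \right)} = 2 i \sqrt{53353} - \left(1184946 + 7 \left(-14\right)^{2} + 5796 \left(-14\right)\right) = 2 i \sqrt{53353} - \left(1184946 + 7 \cdot 196 - 81144\right) = 2 i \sqrt{53353} - \left(1184946 + 1372 - 81144\right) = 2 i \sqrt{53353} - 1105174 = -1105174 + 2 i \sqrt{53353}$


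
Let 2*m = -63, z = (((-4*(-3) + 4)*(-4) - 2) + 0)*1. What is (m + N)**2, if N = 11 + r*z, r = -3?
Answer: 126025/4 ≈ 31506.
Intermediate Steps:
z = -66 (z = (((12 + 4)*(-4) - 2) + 0)*1 = ((16*(-4) - 2) + 0)*1 = ((-64 - 2) + 0)*1 = (-66 + 0)*1 = -66*1 = -66)
m = -63/2 (m = (1/2)*(-63) = -63/2 ≈ -31.500)
N = 209 (N = 11 - 3*(-66) = 11 + 198 = 209)
(m + N)**2 = (-63/2 + 209)**2 = (355/2)**2 = 126025/4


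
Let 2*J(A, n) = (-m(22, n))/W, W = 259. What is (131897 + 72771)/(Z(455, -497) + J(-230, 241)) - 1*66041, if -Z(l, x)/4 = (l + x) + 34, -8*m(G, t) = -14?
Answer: -564892583/9471 ≈ -59644.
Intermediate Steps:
m(G, t) = 7/4 (m(G, t) = -⅛*(-14) = 7/4)
Z(l, x) = -136 - 4*l - 4*x (Z(l, x) = -4*((l + x) + 34) = -4*(34 + l + x) = -136 - 4*l - 4*x)
J(A, n) = -1/296 (J(A, n) = (-1*7/4/259)/2 = (-7/4*1/259)/2 = (½)*(-1/148) = -1/296)
(131897 + 72771)/(Z(455, -497) + J(-230, 241)) - 1*66041 = (131897 + 72771)/((-136 - 4*455 - 4*(-497)) - 1/296) - 1*66041 = 204668/((-136 - 1820 + 1988) - 1/296) - 66041 = 204668/(32 - 1/296) - 66041 = 204668/(9471/296) - 66041 = 204668*(296/9471) - 66041 = 60581728/9471 - 66041 = -564892583/9471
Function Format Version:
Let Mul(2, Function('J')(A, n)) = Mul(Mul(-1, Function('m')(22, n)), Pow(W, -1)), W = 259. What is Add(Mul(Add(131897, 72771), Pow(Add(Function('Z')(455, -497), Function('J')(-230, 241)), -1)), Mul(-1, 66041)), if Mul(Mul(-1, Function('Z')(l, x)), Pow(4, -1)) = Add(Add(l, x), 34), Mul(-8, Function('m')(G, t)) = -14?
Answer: Rational(-564892583, 9471) ≈ -59644.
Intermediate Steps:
Function('m')(G, t) = Rational(7, 4) (Function('m')(G, t) = Mul(Rational(-1, 8), -14) = Rational(7, 4))
Function('Z')(l, x) = Add(-136, Mul(-4, l), Mul(-4, x)) (Function('Z')(l, x) = Mul(-4, Add(Add(l, x), 34)) = Mul(-4, Add(34, l, x)) = Add(-136, Mul(-4, l), Mul(-4, x)))
Function('J')(A, n) = Rational(-1, 296) (Function('J')(A, n) = Mul(Rational(1, 2), Mul(Mul(-1, Rational(7, 4)), Pow(259, -1))) = Mul(Rational(1, 2), Mul(Rational(-7, 4), Rational(1, 259))) = Mul(Rational(1, 2), Rational(-1, 148)) = Rational(-1, 296))
Add(Mul(Add(131897, 72771), Pow(Add(Function('Z')(455, -497), Function('J')(-230, 241)), -1)), Mul(-1, 66041)) = Add(Mul(Add(131897, 72771), Pow(Add(Add(-136, Mul(-4, 455), Mul(-4, -497)), Rational(-1, 296)), -1)), Mul(-1, 66041)) = Add(Mul(204668, Pow(Add(Add(-136, -1820, 1988), Rational(-1, 296)), -1)), -66041) = Add(Mul(204668, Pow(Add(32, Rational(-1, 296)), -1)), -66041) = Add(Mul(204668, Pow(Rational(9471, 296), -1)), -66041) = Add(Mul(204668, Rational(296, 9471)), -66041) = Add(Rational(60581728, 9471), -66041) = Rational(-564892583, 9471)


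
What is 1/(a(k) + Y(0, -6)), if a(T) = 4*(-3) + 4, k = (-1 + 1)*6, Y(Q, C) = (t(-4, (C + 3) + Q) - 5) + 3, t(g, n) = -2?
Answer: -1/12 ≈ -0.083333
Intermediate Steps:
Y(Q, C) = -4 (Y(Q, C) = (-2 - 5) + 3 = -7 + 3 = -4)
k = 0 (k = 0*6 = 0)
a(T) = -8 (a(T) = -12 + 4 = -8)
1/(a(k) + Y(0, -6)) = 1/(-8 - 4) = 1/(-12) = -1/12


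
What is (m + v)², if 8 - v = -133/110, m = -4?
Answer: 328329/12100 ≈ 27.135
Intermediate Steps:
v = 1013/110 (v = 8 - (-133)/110 = 8 - 1*(-133/110) = 8 + 133/110 = 1013/110 ≈ 9.2091)
(m + v)² = (-4 + 1013/110)² = (573/110)² = 328329/12100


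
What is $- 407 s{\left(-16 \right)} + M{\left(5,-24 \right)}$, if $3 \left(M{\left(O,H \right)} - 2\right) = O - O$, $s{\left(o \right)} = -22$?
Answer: $8956$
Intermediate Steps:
$M{\left(O,H \right)} = 2$ ($M{\left(O,H \right)} = 2 + \frac{O - O}{3} = 2 + \frac{1}{3} \cdot 0 = 2 + 0 = 2$)
$- 407 s{\left(-16 \right)} + M{\left(5,-24 \right)} = \left(-407\right) \left(-22\right) + 2 = 8954 + 2 = 8956$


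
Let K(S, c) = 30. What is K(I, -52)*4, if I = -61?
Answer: 120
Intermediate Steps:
K(I, -52)*4 = 30*4 = 120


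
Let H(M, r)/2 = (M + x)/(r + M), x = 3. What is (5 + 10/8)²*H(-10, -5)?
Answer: 875/24 ≈ 36.458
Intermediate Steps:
H(M, r) = 2*(3 + M)/(M + r) (H(M, r) = 2*((M + 3)/(r + M)) = 2*((3 + M)/(M + r)) = 2*(3 + M)/(M + r))
(5 + 10/8)²*H(-10, -5) = (5 + 10/8)²*(2*(3 - 10)/(-10 - 5)) = (5 + 10*(⅛))²*(2*(-7)/(-15)) = (5 + 5/4)²*(2*(-1/15)*(-7)) = (25/4)²*(14/15) = (625/16)*(14/15) = 875/24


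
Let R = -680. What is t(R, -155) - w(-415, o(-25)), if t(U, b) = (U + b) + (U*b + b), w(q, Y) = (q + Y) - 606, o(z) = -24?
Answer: 105455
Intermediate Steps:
w(q, Y) = -606 + Y + q (w(q, Y) = (Y + q) - 606 = -606 + Y + q)
t(U, b) = U + 2*b + U*b (t(U, b) = (U + b) + (b + U*b) = U + 2*b + U*b)
t(R, -155) - w(-415, o(-25)) = (-680 + 2*(-155) - 680*(-155)) - (-606 - 24 - 415) = (-680 - 310 + 105400) - 1*(-1045) = 104410 + 1045 = 105455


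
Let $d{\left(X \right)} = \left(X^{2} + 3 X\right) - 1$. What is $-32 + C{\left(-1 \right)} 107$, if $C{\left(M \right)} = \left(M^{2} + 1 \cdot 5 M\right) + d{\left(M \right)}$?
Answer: $-781$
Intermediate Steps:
$d{\left(X \right)} = -1 + X^{2} + 3 X$
$C{\left(M \right)} = -1 + 2 M^{2} + 8 M$ ($C{\left(M \right)} = \left(M^{2} + 1 \cdot 5 M\right) + \left(-1 + M^{2} + 3 M\right) = \left(M^{2} + 5 M\right) + \left(-1 + M^{2} + 3 M\right) = -1 + 2 M^{2} + 8 M$)
$-32 + C{\left(-1 \right)} 107 = -32 + \left(-1 + 2 \left(-1\right)^{2} + 8 \left(-1\right)\right) 107 = -32 + \left(-1 + 2 \cdot 1 - 8\right) 107 = -32 + \left(-1 + 2 - 8\right) 107 = -32 - 749 = -781$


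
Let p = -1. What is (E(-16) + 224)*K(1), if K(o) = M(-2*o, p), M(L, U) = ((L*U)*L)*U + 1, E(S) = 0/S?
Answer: 1120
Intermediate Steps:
E(S) = 0
M(L, U) = 1 + L²*U² (M(L, U) = (U*L²)*U + 1 = L²*U² + 1 = 1 + L²*U²)
K(o) = 1 + 4*o² (K(o) = 1 + (-2*o)²*(-1)² = 1 + (4*o²)*1 = 1 + 4*o²)
(E(-16) + 224)*K(1) = (0 + 224)*(1 + 4*1²) = 224*(1 + 4*1) = 224*(1 + 4) = 224*5 = 1120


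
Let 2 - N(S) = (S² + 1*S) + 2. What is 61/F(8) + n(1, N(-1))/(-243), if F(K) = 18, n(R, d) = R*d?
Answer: 61/18 ≈ 3.3889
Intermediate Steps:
N(S) = -S - S² (N(S) = 2 - ((S² + 1*S) + 2) = 2 - ((S² + S) + 2) = 2 - ((S + S²) + 2) = 2 - (2 + S + S²) = 2 + (-2 - S - S²) = -S - S²)
61/F(8) + n(1, N(-1))/(-243) = 61/18 + (1*(-1*(-1)*(1 - 1)))/(-243) = 61*(1/18) + (1*(-1*(-1)*0))*(-1/243) = 61/18 + (1*0)*(-1/243) = 61/18 + 0*(-1/243) = 61/18 + 0 = 61/18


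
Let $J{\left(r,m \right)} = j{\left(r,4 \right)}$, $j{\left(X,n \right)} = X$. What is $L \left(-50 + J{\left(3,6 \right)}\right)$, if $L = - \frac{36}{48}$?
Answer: $\frac{141}{4} \approx 35.25$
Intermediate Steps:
$J{\left(r,m \right)} = r$
$L = - \frac{3}{4}$ ($L = \left(-36\right) \frac{1}{48} = - \frac{3}{4} \approx -0.75$)
$L \left(-50 + J{\left(3,6 \right)}\right) = - \frac{3 \left(-50 + 3\right)}{4} = \left(- \frac{3}{4}\right) \left(-47\right) = \frac{141}{4}$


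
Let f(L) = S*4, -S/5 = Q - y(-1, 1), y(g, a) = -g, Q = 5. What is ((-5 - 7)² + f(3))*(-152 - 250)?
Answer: -25728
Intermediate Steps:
S = -20 (S = -5*(5 - (-1)*(-1)) = -5*(5 - 1*1) = -5*(5 - 1) = -5*4 = -20)
f(L) = -80 (f(L) = -20*4 = -80)
((-5 - 7)² + f(3))*(-152 - 250) = ((-5 - 7)² - 80)*(-152 - 250) = ((-12)² - 80)*(-402) = (144 - 80)*(-402) = 64*(-402) = -25728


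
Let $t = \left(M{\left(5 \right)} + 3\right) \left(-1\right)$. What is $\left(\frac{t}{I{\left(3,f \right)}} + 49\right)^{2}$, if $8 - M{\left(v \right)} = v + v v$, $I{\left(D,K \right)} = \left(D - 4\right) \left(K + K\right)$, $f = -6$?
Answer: $\frac{368449}{144} \approx 2558.7$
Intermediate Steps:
$I{\left(D,K \right)} = 2 K \left(-4 + D\right)$ ($I{\left(D,K \right)} = \left(-4 + D\right) 2 K = 2 K \left(-4 + D\right)$)
$M{\left(v \right)} = 8 - v - v^{2}$ ($M{\left(v \right)} = 8 - \left(v + v v\right) = 8 - \left(v + v^{2}\right) = 8 - v - v^{2}$)
$t = 19$ ($t = \left(\left(8 - 5 - 5^{2}\right) + 3\right) \left(-1\right) = \left(\left(8 - 5 - 25\right) + 3\right) \left(-1\right) = \left(-22 + 3\right) \left(-1\right) = \left(-19\right) \left(-1\right) = 19$)
$\left(\frac{t}{I{\left(3,f \right)}} + 49\right)^{2} = \left(\frac{19}{2 \left(-6\right) \left(-4 + 3\right)} + 49\right)^{2} = \left(\frac{19}{2 \left(-6\right) \left(-1\right)} + 49\right)^{2} = \left(\frac{19}{12} + 49\right)^{2} = \left(\frac{607}{12}\right)^{2} = \frac{368449}{144}$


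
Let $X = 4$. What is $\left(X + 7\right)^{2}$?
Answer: $121$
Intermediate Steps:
$\left(X + 7\right)^{2} = \left(4 + 7\right)^{2} = 11^{2} = 121$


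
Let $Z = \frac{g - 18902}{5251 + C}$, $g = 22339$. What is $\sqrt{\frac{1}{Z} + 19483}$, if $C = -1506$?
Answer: $\frac{4 \sqrt{293577738}}{491} \approx 139.59$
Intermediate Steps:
$Z = \frac{491}{535}$ ($Z = \frac{22339 - 18902}{5251 - 1506} = \frac{3437}{3745} = 3437 \cdot \frac{1}{3745} = \frac{491}{535} \approx 0.91776$)
$\sqrt{\frac{1}{Z} + 19483} = \sqrt{\frac{1}{\frac{491}{535}} + 19483} = \sqrt{\frac{535}{491} + 19483} = \sqrt{\frac{9566688}{491}} = \frac{4 \sqrt{293577738}}{491}$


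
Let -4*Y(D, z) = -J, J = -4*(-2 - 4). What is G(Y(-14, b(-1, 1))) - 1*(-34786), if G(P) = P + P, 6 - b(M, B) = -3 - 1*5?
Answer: 34798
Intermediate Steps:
b(M, B) = 14 (b(M, B) = 6 - (-3 - 1*5) = 6 - (-3 - 5) = 6 - 1*(-8) = 6 + 8 = 14)
J = 24 (J = -4*(-6) = 24)
Y(D, z) = 6 (Y(D, z) = -(-1)*24/4 = -¼*(-24) = 6)
G(P) = 2*P
G(Y(-14, b(-1, 1))) - 1*(-34786) = 2*6 - 1*(-34786) = 12 + 34786 = 34798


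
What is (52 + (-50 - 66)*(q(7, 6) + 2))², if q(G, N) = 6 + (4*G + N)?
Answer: 23232400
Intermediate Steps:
q(G, N) = 6 + N + 4*G (q(G, N) = 6 + (N + 4*G) = 6 + N + 4*G)
(52 + (-50 - 66)*(q(7, 6) + 2))² = (52 + (-50 - 66)*((6 + 6 + 4*7) + 2))² = (52 - 116*((6 + 6 + 28) + 2))² = (52 - 116*(40 + 2))² = (52 - 116*42)² = (52 - 4872)² = (-4820)² = 23232400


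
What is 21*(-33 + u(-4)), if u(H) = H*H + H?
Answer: -441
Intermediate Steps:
u(H) = H + H**2 (u(H) = H**2 + H = H + H**2)
21*(-33 + u(-4)) = 21*(-33 - 4*(1 - 4)) = 21*(-33 - 4*(-3)) = 21*(-33 + 12) = 21*(-21) = -441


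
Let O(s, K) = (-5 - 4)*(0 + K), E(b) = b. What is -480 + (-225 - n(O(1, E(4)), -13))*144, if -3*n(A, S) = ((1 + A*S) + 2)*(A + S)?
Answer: -1140672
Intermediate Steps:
O(s, K) = -9*K
n(A, S) = -(3 + A*S)*(A + S)/3 (n(A, S) = -((1 + A*S) + 2)*(A + S)/3 = -(3 + A*S)*(A + S)/3)
-480 + (-225 - n(O(1, E(4)), -13))*144 = -480 + (-225 - (-(-9)*4 - 1*(-13) - 1/3*(-9*4)*(-13)**2 - 1/3*(-13)*(-9*4)**2))*144 = -480 + (-225 - (-1*(-36) + 13 - 1/3*(-36)*169 - 1/3*(-13)*(-36)**2))*144 = -480 + (-225 - (36 + 13 + 2028 - 1/3*(-13)*1296))*144 = -480 + (-225 - (36 + 13 + 2028 + 5616))*144 = -480 + (-225 - 1*7693)*144 = -480 + (-225 - 7693)*144 = -480 - 7918*144 = -480 - 1140192 = -1140672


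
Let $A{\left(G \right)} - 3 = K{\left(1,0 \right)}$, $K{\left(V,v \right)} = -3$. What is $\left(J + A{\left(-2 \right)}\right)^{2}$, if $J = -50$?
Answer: $2500$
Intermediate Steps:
$A{\left(G \right)} = 0$ ($A{\left(G \right)} = 3 - 3 = 0$)
$\left(J + A{\left(-2 \right)}\right)^{2} = \left(-50 + 0\right)^{2} = \left(-50\right)^{2} = 2500$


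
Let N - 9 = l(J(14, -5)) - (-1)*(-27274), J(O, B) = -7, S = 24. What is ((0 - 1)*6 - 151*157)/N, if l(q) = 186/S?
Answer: 94852/109029 ≈ 0.86997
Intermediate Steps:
l(q) = 31/4 (l(q) = 186/24 = 186*(1/24) = 31/4)
N = -109029/4 (N = 9 + (31/4 - (-1)*(-27274)) = 9 + (31/4 - 1*27274) = 9 + (31/4 - 27274) = 9 - 109065/4 = -109029/4 ≈ -27257.)
((0 - 1)*6 - 151*157)/N = ((0 - 1)*6 - 151*157)/(-109029/4) = (-1*6 - 23707)*(-4/109029) = (-6 - 23707)*(-4/109029) = -23713*(-4/109029) = 94852/109029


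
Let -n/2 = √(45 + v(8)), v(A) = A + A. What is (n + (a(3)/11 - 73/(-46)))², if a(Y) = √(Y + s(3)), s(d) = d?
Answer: (803 - 1012*√61 + 46*√6)²/256036 ≈ 190.74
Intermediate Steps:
a(Y) = √(3 + Y) (a(Y) = √(Y + 3) = √(3 + Y))
v(A) = 2*A
n = -2*√61 (n = -2*√(45 + 2*8) = -2*√(45 + 16) = -2*√61 ≈ -15.620)
(n + (a(3)/11 - 73/(-46)))² = (-2*√61 + (√(3 + 3)/11 - 73/(-46)))² = (-2*√61 + (√6*(1/11) - 73*(-1/46)))² = (-2*√61 + (√6/11 + 73/46))² = (-2*√61 + (73/46 + √6/11))² = (73/46 - 2*√61 + √6/11)²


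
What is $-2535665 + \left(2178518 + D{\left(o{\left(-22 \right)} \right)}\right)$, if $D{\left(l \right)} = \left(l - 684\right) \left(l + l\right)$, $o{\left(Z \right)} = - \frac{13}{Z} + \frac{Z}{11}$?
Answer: $- \frac{85962125}{242} \approx -3.5522 \cdot 10^{5}$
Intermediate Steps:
$o{\left(Z \right)} = - \frac{13}{Z} + \frac{Z}{11}$ ($o{\left(Z \right)} = - \frac{13}{Z} + Z \frac{1}{11} = - \frac{13}{Z} + \frac{Z}{11}$)
$D{\left(l \right)} = 2 l \left(-684 + l\right)$ ($D{\left(l \right)} = \left(-684 + l\right) 2 l = 2 l \left(-684 + l\right)$)
$-2535665 + \left(2178518 + D{\left(o{\left(-22 \right)} \right)}\right) = -2535665 + \left(2178518 + 2 \left(- \frac{13}{-22} + \frac{1}{11} \left(-22\right)\right) \left(-684 + \left(- \frac{13}{-22} + \frac{1}{11} \left(-22\right)\right)\right)\right) = -2535665 + \left(2178518 + 2 \left(\left(-13\right) \left(- \frac{1}{22}\right) - 2\right) \left(-684 - \frac{31}{22}\right)\right) = -2535665 + \left(2178518 + 2 \left(\frac{13}{22} - 2\right) \left(-684 + \left(\frac{13}{22} - 2\right)\right)\right) = -2535665 + \left(2178518 + 2 \left(- \frac{31}{22}\right) \left(-684 - \frac{31}{22}\right)\right) = -2535665 + \left(2178518 + 2 \left(- \frac{31}{22}\right) \left(- \frac{15079}{22}\right)\right) = -2535665 + \left(2178518 + \frac{467449}{242}\right) = -2535665 + \frac{527668805}{242} = - \frac{85962125}{242}$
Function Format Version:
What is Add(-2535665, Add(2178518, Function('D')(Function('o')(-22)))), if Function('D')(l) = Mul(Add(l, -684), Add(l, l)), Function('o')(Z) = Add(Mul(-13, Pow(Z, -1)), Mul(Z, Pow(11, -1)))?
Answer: Rational(-85962125, 242) ≈ -3.5522e+5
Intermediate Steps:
Function('o')(Z) = Add(Mul(-13, Pow(Z, -1)), Mul(Rational(1, 11), Z)) (Function('o')(Z) = Add(Mul(-13, Pow(Z, -1)), Mul(Z, Rational(1, 11))) = Add(Mul(-13, Pow(Z, -1)), Mul(Rational(1, 11), Z)))
Function('D')(l) = Mul(2, l, Add(-684, l)) (Function('D')(l) = Mul(Add(-684, l), Mul(2, l)) = Mul(2, l, Add(-684, l)))
Add(-2535665, Add(2178518, Function('D')(Function('o')(-22)))) = Add(-2535665, Add(2178518, Mul(2, Add(Mul(-13, Pow(-22, -1)), Mul(Rational(1, 11), -22)), Add(-684, Add(Mul(-13, Pow(-22, -1)), Mul(Rational(1, 11), -22)))))) = Add(-2535665, Add(2178518, Mul(2, Add(Mul(-13, Rational(-1, 22)), -2), Add(-684, Add(Mul(-13, Rational(-1, 22)), -2))))) = Add(-2535665, Add(2178518, Mul(2, Add(Rational(13, 22), -2), Add(-684, Add(Rational(13, 22), -2))))) = Add(-2535665, Add(2178518, Mul(2, Rational(-31, 22), Add(-684, Rational(-31, 22))))) = Add(-2535665, Add(2178518, Mul(2, Rational(-31, 22), Rational(-15079, 22)))) = Add(-2535665, Add(2178518, Rational(467449, 242))) = Add(-2535665, Rational(527668805, 242)) = Rational(-85962125, 242)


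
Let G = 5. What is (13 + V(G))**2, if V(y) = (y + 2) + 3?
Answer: 529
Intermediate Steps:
V(y) = 5 + y (V(y) = (2 + y) + 3 = 5 + y)
(13 + V(G))**2 = (13 + (5 + 5))**2 = (13 + 10)**2 = 23**2 = 529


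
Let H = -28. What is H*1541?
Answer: -43148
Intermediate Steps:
H*1541 = -28*1541 = -43148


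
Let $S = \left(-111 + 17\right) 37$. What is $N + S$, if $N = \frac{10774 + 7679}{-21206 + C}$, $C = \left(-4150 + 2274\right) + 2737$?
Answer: $- \frac{70778363}{20345} \approx -3478.9$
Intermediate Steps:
$C = 861$ ($C = -1876 + 2737 = 861$)
$S = -3478$ ($S = \left(-94\right) 37 = -3478$)
$N = - \frac{18453}{20345}$ ($N = \frac{10774 + 7679}{-21206 + 861} = \frac{18453}{-20345} = 18453 \left(- \frac{1}{20345}\right) = - \frac{18453}{20345} \approx -0.907$)
$N + S = - \frac{18453}{20345} - 3478 = - \frac{70778363}{20345}$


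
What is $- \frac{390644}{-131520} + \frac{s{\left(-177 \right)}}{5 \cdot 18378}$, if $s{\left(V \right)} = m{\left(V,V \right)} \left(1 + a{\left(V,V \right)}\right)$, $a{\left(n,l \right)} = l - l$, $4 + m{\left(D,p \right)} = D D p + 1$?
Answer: $- \frac{1926147671}{33570480} \approx -57.376$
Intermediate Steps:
$m{\left(D,p \right)} = -3 + p D^{2}$ ($m{\left(D,p \right)} = -4 + \left(D D p + 1\right) = -4 + \left(D^{2} p + 1\right) = -4 + \left(p D^{2} + 1\right) = -4 + \left(1 + p D^{2}\right) = -3 + p D^{2}$)
$a{\left(n,l \right)} = 0$
$s{\left(V \right)} = -3 + V^{3}$ ($s{\left(V \right)} = \left(-3 + V V^{2}\right) \left(1 + 0\right) = \left(-3 + V^{3}\right) 1 = -3 + V^{3}$)
$- \frac{390644}{-131520} + \frac{s{\left(-177 \right)}}{5 \cdot 18378} = - \frac{390644}{-131520} + \frac{-3 + \left(-177\right)^{3}}{5 \cdot 18378} = \left(-390644\right) \left(- \frac{1}{131520}\right) + \frac{-3 - 5545233}{91890} = \frac{97661}{32880} - \frac{924206}{15315} = - \frac{1926147671}{33570480}$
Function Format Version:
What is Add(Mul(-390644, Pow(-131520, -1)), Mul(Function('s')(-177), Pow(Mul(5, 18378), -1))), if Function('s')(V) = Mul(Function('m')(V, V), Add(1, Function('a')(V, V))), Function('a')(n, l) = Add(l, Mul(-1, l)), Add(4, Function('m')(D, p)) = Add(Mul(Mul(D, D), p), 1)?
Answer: Rational(-1926147671, 33570480) ≈ -57.376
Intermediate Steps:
Function('m')(D, p) = Add(-3, Mul(p, Pow(D, 2))) (Function('m')(D, p) = Add(-4, Add(Mul(Mul(D, D), p), 1)) = Add(-4, Add(Mul(Pow(D, 2), p), 1)) = Add(-4, Add(Mul(p, Pow(D, 2)), 1)) = Add(-4, Add(1, Mul(p, Pow(D, 2)))) = Add(-3, Mul(p, Pow(D, 2))))
Function('a')(n, l) = 0
Function('s')(V) = Add(-3, Pow(V, 3)) (Function('s')(V) = Mul(Add(-3, Mul(V, Pow(V, 2))), Add(1, 0)) = Mul(Add(-3, Pow(V, 3)), 1) = Add(-3, Pow(V, 3)))
Add(Mul(-390644, Pow(-131520, -1)), Mul(Function('s')(-177), Pow(Mul(5, 18378), -1))) = Add(Mul(-390644, Pow(-131520, -1)), Mul(Add(-3, Pow(-177, 3)), Pow(Mul(5, 18378), -1))) = Add(Mul(-390644, Rational(-1, 131520)), Mul(Add(-3, -5545233), Pow(91890, -1))) = Add(Rational(97661, 32880), Mul(-5545236, Rational(1, 91890))) = Add(Rational(97661, 32880), Rational(-924206, 15315)) = Rational(-1926147671, 33570480)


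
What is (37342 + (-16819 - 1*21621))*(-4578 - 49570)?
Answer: 59454504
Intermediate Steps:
(37342 + (-16819 - 1*21621))*(-4578 - 49570) = (37342 + (-16819 - 21621))*(-54148) = (37342 - 38440)*(-54148) = -1098*(-54148) = 59454504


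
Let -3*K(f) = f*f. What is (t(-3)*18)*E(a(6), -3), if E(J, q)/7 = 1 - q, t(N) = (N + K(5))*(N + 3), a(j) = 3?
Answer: 0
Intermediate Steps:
K(f) = -f²/3 (K(f) = -f*f/3 = -f²/3)
t(N) = (3 + N)*(-25/3 + N) (t(N) = (N - ⅓*5²)*(N + 3) = (N - ⅓*25)*(3 + N) = (N - 25/3)*(3 + N) = (-25/3 + N)*(3 + N) = (3 + N)*(-25/3 + N))
E(J, q) = 7 - 7*q (E(J, q) = 7*(1 - q) = 7 - 7*q)
(t(-3)*18)*E(a(6), -3) = ((-25 + (-3)² - 16/3*(-3))*18)*(7 - 7*(-3)) = ((-25 + 9 + 16)*18)*(7 + 21) = (0*18)*28 = 0*28 = 0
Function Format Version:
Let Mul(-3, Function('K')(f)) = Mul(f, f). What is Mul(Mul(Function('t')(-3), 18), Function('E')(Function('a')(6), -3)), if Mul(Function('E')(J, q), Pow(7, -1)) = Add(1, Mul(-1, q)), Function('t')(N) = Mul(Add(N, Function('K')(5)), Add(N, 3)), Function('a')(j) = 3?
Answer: 0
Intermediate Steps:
Function('K')(f) = Mul(Rational(-1, 3), Pow(f, 2)) (Function('K')(f) = Mul(Rational(-1, 3), Mul(f, f)) = Mul(Rational(-1, 3), Pow(f, 2)))
Function('t')(N) = Mul(Add(3, N), Add(Rational(-25, 3), N)) (Function('t')(N) = Mul(Add(N, Mul(Rational(-1, 3), Pow(5, 2))), Add(N, 3)) = Mul(Add(N, Mul(Rational(-1, 3), 25)), Add(3, N)) = Mul(Add(N, Rational(-25, 3)), Add(3, N)) = Mul(Add(Rational(-25, 3), N), Add(3, N)) = Mul(Add(3, N), Add(Rational(-25, 3), N)))
Function('E')(J, q) = Add(7, Mul(-7, q)) (Function('E')(J, q) = Mul(7, Add(1, Mul(-1, q))) = Add(7, Mul(-7, q)))
Mul(Mul(Function('t')(-3), 18), Function('E')(Function('a')(6), -3)) = Mul(Mul(Add(-25, Pow(-3, 2), Mul(Rational(-16, 3), -3)), 18), Add(7, Mul(-7, -3))) = Mul(Mul(Add(-25, 9, 16), 18), Add(7, 21)) = Mul(Mul(0, 18), 28) = Mul(0, 28) = 0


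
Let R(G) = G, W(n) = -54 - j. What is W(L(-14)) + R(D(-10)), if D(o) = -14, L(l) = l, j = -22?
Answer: -46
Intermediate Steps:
W(n) = -32 (W(n) = -54 - 1*(-22) = -54 + 22 = -32)
W(L(-14)) + R(D(-10)) = -32 - 14 = -46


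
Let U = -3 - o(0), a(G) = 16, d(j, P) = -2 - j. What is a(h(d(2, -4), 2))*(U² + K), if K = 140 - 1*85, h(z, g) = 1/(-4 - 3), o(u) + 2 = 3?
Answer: 1136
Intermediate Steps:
o(u) = 1 (o(u) = -2 + 3 = 1)
h(z, g) = -⅐ (h(z, g) = 1/(-7) = -⅐)
U = -4 (U = -3 - 1*1 = -3 - 1 = -4)
K = 55 (K = 140 - 85 = 55)
a(h(d(2, -4), 2))*(U² + K) = 16*((-4)² + 55) = 16*(16 + 55) = 16*71 = 1136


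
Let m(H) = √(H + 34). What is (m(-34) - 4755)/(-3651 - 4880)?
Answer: 4755/8531 ≈ 0.55738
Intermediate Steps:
m(H) = √(34 + H)
(m(-34) - 4755)/(-3651 - 4880) = (√(34 - 34) - 4755)/(-3651 - 4880) = (√0 - 4755)/(-8531) = (0 - 4755)*(-1/8531) = -4755*(-1/8531) = 4755/8531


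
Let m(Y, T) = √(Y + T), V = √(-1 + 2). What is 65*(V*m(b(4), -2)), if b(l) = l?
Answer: 65*√2 ≈ 91.924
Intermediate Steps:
V = 1 (V = √1 = 1)
m(Y, T) = √(T + Y)
65*(V*m(b(4), -2)) = 65*(1*√(-2 + 4)) = 65*(1*√2) = 65*√2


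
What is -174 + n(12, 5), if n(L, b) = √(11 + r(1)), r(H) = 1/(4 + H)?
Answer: -174 + 2*√70/5 ≈ -170.65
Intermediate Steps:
n(L, b) = 2*√70/5 (n(L, b) = √(11 + 1/(4 + 1)) = √(11 + 1/5) = √(11 + ⅕) = √(56/5) = 2*√70/5)
-174 + n(12, 5) = -174 + 2*√70/5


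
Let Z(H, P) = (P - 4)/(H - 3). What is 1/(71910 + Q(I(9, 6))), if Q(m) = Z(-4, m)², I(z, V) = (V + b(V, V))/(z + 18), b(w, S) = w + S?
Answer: 441/31712410 ≈ 1.3906e-5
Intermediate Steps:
Z(H, P) = (-4 + P)/(-3 + H)
b(w, S) = S + w
I(z, V) = 3*V/(18 + z) (I(z, V) = (V + (V + V))/(z + 18) = (V + 2*V)/(18 + z) = (3*V)/(18 + z) = 3*V/(18 + z))
Q(m) = (4/7 - m/7)² (Q(m) = ((-4 + m)/(-3 - 4))² = ((-4 + m)/(-7))² = (-(-4 + m)/7)² = (4/7 - m/7)²)
1/(71910 + Q(I(9, 6))) = 1/(71910 + (-4 + 3*6/(18 + 9))²/49) = 1/(71910 + (-4 + 3*6/27)²/49) = 1/(71910 + (-4 + 3*6*(1/27))²/49) = 1/(71910 + (-4 + ⅔)²/49) = 1/(71910 + (-10/3)²/49) = 1/(71910 + (1/49)*(100/9)) = 1/(71910 + 100/441) = 1/(31712410/441) = 441/31712410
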